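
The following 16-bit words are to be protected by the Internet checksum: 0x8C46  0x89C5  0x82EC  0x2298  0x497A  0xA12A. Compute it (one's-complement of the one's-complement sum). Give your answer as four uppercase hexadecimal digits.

59CA

One's-complement addition (fold any carry out of bit 15 back into bit 0):
  0x8C46 + 0x89C5 = 0x1160B → wrap carry → 0x160C
  0x160C + 0x82EC = 0x098F8
  0x98F8 + 0x2298 = 0x0BB90
  0xBB90 + 0x497A = 0x1050A → wrap carry → 0x050B
  0x050B + 0xA12A = 0x0A635
One's-complement sum = 0xA635.
Checksum = ~0xA635 & 0xFFFF = 0x59CA.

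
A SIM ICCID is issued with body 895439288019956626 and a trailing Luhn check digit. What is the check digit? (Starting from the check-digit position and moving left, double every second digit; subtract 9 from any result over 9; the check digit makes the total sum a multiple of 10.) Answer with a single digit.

Partial digits right→left: 6 2 6 6 5 9 9 1 0 8 8 2 9 3 4 5 9 8
Double every second digit counting from the check-digit position (so the 1st, 3rd, 5th, ... of the partial from the right).
  doubled (with −9 where >9): 3 3 1 9 0 7 9 8 9 → sum 49
  kept as-is: 2 6 9 1 8 2 3 5 8 → sum 44
Total = 49 + 44 = 93.
Check digit = (10 − (93 mod 10)) mod 10 = 7.

7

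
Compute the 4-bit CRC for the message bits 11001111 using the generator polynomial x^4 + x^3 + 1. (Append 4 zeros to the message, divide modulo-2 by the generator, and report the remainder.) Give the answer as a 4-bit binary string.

Append 4 zeros: 110011110000. Divide by 11001 (XOR where the leading bit is 1):
  pos 0: 11001 XOR 11001 = 00000
  pos 5: 11100 XOR 11001 = 00101
  pos 7: 10100 XOR 11001 = 01101
Remainder (last 4 bits) = 1101. This is the CRC / FCS.

1101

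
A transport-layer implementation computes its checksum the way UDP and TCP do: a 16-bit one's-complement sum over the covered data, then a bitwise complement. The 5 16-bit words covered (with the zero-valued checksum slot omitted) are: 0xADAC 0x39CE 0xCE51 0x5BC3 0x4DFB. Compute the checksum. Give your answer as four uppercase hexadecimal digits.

One's-complement addition (fold any carry out of bit 15 back into bit 0):
  0xADAC + 0x39CE = 0x0E77A
  0xE77A + 0xCE51 = 0x1B5CB → wrap carry → 0xB5CC
  0xB5CC + 0x5BC3 = 0x1118F → wrap carry → 0x1190
  0x1190 + 0x4DFB = 0x05F8B
One's-complement sum = 0x5F8B.
Checksum = ~0x5F8B & 0xFFFF = 0xA074.

A074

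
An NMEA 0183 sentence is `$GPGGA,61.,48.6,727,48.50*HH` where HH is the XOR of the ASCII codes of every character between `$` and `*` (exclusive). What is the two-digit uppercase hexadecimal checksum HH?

7E

XOR the ASCII codes of the payload characters:
  'G' = 0x47 → acc = 0x47
  'P' = 0x50 → acc = 0x17
  'G' = 0x47 → acc = 0x50
  'G' = 0x47 → acc = 0x17
  'A' = 0x41 → acc = 0x56
  ',' = 0x2C → acc = 0x7A
  '6' = 0x36 → acc = 0x4C
  '1' = 0x31 → acc = 0x7D
  '.' = 0x2E → acc = 0x53
  ',' = 0x2C → acc = 0x7F
  '4' = 0x34 → acc = 0x4B
  '8' = 0x38 → acc = 0x73
  '.' = 0x2E → acc = 0x5D
  '6' = 0x36 → acc = 0x6B
  ',' = 0x2C → acc = 0x47
  '7' = 0x37 → acc = 0x70
  '2' = 0x32 → acc = 0x42
  '7' = 0x37 → acc = 0x75
  ',' = 0x2C → acc = 0x59
  '4' = 0x34 → acc = 0x6D
  '8' = 0x38 → acc = 0x55
  '.' = 0x2E → acc = 0x7B
  '5' = 0x35 → acc = 0x4E
  '0' = 0x30 → acc = 0x7E
Checksum = 0x7E.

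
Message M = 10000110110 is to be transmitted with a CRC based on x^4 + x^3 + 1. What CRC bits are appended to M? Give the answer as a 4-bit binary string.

0011

Append 4 zeros: 100001101100000. Divide by 11001 (XOR where the leading bit is 1):
  pos 0: 10000 XOR 11001 = 01001
  pos 1: 10011 XOR 11001 = 01010
  pos 2: 10101 XOR 11001 = 01100
  pos 3: 11000 XOR 11001 = 00001
  pos 7: 11100 XOR 11001 = 00101
  pos 9: 10100 XOR 11001 = 01101
  pos 10: 11010 XOR 11001 = 00011
Remainder (last 4 bits) = 0011. This is the CRC / FCS.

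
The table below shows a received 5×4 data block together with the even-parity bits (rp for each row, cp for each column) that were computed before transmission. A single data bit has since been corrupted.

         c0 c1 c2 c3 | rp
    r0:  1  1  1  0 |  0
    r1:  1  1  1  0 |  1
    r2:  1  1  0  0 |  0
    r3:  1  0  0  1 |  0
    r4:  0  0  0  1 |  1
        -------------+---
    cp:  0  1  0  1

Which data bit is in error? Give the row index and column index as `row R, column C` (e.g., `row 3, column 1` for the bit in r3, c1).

row 0, column 3

Recompute each row's even parity and compare to rp:
  r0: data parity 1, sent rp 0 → mismatch
  r1: data parity 1, sent rp 1 → ok
  r2: data parity 0, sent rp 0 → ok
  r3: data parity 0, sent rp 0 → ok
  r4: data parity 1, sent rp 1 → ok
Recompute each column's even parity and compare to cp:
  c0: data parity 0, sent cp 0 → ok
  c1: data parity 1, sent cp 1 → ok
  c2: data parity 0, sent cp 0 → ok
  c3: data parity 0, sent cp 1 → mismatch
Exactly one row (r0) and one column (c3) fail → the flipped bit is at their intersection.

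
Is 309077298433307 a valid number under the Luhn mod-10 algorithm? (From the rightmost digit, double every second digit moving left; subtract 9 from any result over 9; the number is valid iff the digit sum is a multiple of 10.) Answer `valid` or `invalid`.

From the right, keep odd positions and double even positions (subtract 9 from any doubled value over 9):
  doubled (positions 2,4,...): 0 6 8 9 5 0 0 → sum 28
  kept (positions 1,3,...): 7 3 3 8 2 7 9 3 → sum 42
Total = 70.
70 mod 10 = 0, so the number is valid.

valid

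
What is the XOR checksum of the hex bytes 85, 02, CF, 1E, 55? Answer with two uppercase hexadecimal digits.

03

XOR the bytes together:
  start with 0x85
  0x85 ⊕ 0x02 = 0x87
  0x87 ⊕ 0xCF = 0x48
  0x48 ⊕ 0x1E = 0x56
  0x56 ⊕ 0x55 = 0x03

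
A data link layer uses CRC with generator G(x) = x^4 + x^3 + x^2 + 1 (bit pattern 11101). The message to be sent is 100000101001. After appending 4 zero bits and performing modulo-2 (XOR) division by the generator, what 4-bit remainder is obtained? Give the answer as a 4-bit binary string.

Append 4 zeros: 1000001010010000. Divide by 11101 (XOR where the leading bit is 1):
  pos 0: 10000 XOR 11101 = 01101
  pos 1: 11010 XOR 11101 = 00111
  pos 3: 11110 XOR 11101 = 00011
  pos 6: 11100 XOR 11101 = 00001
  pos 10: 11000 XOR 11101 = 00101
Remainder (last 4 bits) = 1010. This is the CRC / FCS.

1010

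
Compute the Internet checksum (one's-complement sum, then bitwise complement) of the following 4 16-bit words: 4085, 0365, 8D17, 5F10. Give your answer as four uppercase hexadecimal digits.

One's-complement addition (fold any carry out of bit 15 back into bit 0):
  0x4085 + 0x0365 = 0x043EA
  0x43EA + 0x8D17 = 0x0D101
  0xD101 + 0x5F10 = 0x13011 → wrap carry → 0x3012
One's-complement sum = 0x3012.
Checksum = ~0x3012 & 0xFFFF = 0xCFED.

CFED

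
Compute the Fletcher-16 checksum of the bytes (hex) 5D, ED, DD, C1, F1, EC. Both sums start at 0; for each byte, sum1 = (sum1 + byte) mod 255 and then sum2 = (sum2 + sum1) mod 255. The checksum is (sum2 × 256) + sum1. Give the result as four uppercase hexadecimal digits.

63C9

Running sums (mod 255):
  after byte 0 (5D): sum1=93, sum2=93
  after byte 1 (ED): sum1=75, sum2=168
  after byte 2 (DD): sum1=41, sum2=209
  after byte 3 (C1): sum1=234, sum2=188
  after byte 4 (F1): sum1=220, sum2=153
  after byte 5 (EC): sum1=201, sum2=99
Checksum = sum2·256 + sum1 = 99·256 + 201 = 25545 = 0x63C9.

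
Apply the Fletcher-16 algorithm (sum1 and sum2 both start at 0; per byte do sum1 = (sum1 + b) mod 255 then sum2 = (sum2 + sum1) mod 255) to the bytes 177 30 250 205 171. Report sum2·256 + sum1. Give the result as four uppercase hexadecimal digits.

Running sums (mod 255):
  after byte 0 (177): sum1=177, sum2=177
  after byte 1 (30): sum1=207, sum2=129
  after byte 2 (250): sum1=202, sum2=76
  after byte 3 (205): sum1=152, sum2=228
  after byte 4 (171): sum1=68, sum2=41
Checksum = sum2·256 + sum1 = 41·256 + 68 = 10564 = 0x2944.

2944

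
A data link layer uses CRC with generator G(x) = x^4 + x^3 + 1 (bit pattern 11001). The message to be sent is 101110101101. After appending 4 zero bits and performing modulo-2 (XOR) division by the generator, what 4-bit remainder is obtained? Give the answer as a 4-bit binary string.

1101

Append 4 zeros: 1011101011010000. Divide by 11001 (XOR where the leading bit is 1):
  pos 0: 10111 XOR 11001 = 01110
  pos 1: 11100 XOR 11001 = 00101
  pos 3: 10110 XOR 11001 = 01111
  pos 4: 11111 XOR 11001 = 00110
  pos 6: 11010 XOR 11001 = 00011
  pos 9: 11100 XOR 11001 = 00101
  pos 11: 10100 XOR 11001 = 01101
Remainder (last 4 bits) = 1101. This is the CRC / FCS.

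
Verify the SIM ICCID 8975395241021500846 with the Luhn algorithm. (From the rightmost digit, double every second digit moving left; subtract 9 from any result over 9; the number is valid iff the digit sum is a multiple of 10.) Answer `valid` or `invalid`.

From the right, keep odd positions and double even positions (subtract 9 from any doubled value over 9):
  doubled (positions 2,4,...): 8 0 1 4 2 4 9 1 9 → sum 38
  kept (positions 1,3,...): 6 8 0 1 0 4 5 3 7 8 → sum 42
Total = 80.
80 mod 10 = 0, so the number is valid.

valid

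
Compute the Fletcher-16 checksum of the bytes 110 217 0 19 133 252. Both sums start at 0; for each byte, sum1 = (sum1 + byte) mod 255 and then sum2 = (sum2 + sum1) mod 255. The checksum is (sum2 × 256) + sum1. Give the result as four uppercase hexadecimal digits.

Running sums (mod 255):
  after byte 0 (110): sum1=110, sum2=110
  after byte 1 (217): sum1=72, sum2=182
  after byte 2 (0): sum1=72, sum2=254
  after byte 3 (19): sum1=91, sum2=90
  after byte 4 (133): sum1=224, sum2=59
  after byte 5 (252): sum1=221, sum2=25
Checksum = sum2·256 + sum1 = 25·256 + 221 = 6621 = 0x19DD.

19DD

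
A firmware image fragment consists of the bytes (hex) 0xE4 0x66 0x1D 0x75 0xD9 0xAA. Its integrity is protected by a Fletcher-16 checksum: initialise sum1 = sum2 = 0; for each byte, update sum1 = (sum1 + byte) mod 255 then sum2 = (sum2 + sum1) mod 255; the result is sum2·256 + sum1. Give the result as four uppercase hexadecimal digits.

9062

Running sums (mod 255):
  after byte 0 (0xE4): sum1=228, sum2=228
  after byte 1 (0x66): sum1=75, sum2=48
  after byte 2 (0x1D): sum1=104, sum2=152
  after byte 3 (0x75): sum1=221, sum2=118
  after byte 4 (0xD9): sum1=183, sum2=46
  after byte 5 (0xAA): sum1=98, sum2=144
Checksum = sum2·256 + sum1 = 144·256 + 98 = 36962 = 0x9062.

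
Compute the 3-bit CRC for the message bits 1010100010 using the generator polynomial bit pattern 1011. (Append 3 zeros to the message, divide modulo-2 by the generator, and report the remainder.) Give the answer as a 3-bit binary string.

000

Append 3 zeros: 1010100010000. Divide by 1011 (XOR where the leading bit is 1):
  pos 0: 1010 XOR 1011 = 0001
  pos 3: 1100 XOR 1011 = 0111
  pos 4: 1110 XOR 1011 = 0101
  pos 5: 1011 XOR 1011 = 0000
Remainder (last 3 bits) = 000. This is the CRC / FCS.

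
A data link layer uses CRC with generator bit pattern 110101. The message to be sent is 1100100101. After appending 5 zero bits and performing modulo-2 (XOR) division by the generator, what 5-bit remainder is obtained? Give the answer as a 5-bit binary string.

Append 5 zeros: 110010010100000. Divide by 110101 (XOR where the leading bit is 1):
  pos 0: 110010 XOR 110101 = 000111
  pos 3: 111010 XOR 110101 = 001111
  pos 5: 111110 XOR 110101 = 001011
  pos 7: 101100 XOR 110101 = 011001
  pos 8: 110010 XOR 110101 = 000111
Remainder (last 5 bits) = 01110. This is the CRC / FCS.

01110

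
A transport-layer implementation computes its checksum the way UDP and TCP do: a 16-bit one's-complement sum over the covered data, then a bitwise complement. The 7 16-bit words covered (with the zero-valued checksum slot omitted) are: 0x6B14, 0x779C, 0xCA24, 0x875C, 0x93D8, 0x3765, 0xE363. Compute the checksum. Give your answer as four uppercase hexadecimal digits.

One's-complement addition (fold any carry out of bit 15 back into bit 0):
  0x6B14 + 0x779C = 0x0E2B0
  0xE2B0 + 0xCA24 = 0x1ACD4 → wrap carry → 0xACD5
  0xACD5 + 0x875C = 0x13431 → wrap carry → 0x3432
  0x3432 + 0x93D8 = 0x0C80A
  0xC80A + 0x3765 = 0x0FF6F
  0xFF6F + 0xE363 = 0x1E2D2 → wrap carry → 0xE2D3
One's-complement sum = 0xE2D3.
Checksum = ~0xE2D3 & 0xFFFF = 0x1D2C.

1D2C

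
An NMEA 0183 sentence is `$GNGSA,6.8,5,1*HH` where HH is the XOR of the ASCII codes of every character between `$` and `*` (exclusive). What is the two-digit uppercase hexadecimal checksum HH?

54

XOR the ASCII codes of the payload characters:
  'G' = 0x47 → acc = 0x47
  'N' = 0x4E → acc = 0x09
  'G' = 0x47 → acc = 0x4E
  'S' = 0x53 → acc = 0x1D
  'A' = 0x41 → acc = 0x5C
  ',' = 0x2C → acc = 0x70
  '6' = 0x36 → acc = 0x46
  '.' = 0x2E → acc = 0x68
  '8' = 0x38 → acc = 0x50
  ',' = 0x2C → acc = 0x7C
  '5' = 0x35 → acc = 0x49
  ',' = 0x2C → acc = 0x65
  '1' = 0x31 → acc = 0x54
Checksum = 0x54.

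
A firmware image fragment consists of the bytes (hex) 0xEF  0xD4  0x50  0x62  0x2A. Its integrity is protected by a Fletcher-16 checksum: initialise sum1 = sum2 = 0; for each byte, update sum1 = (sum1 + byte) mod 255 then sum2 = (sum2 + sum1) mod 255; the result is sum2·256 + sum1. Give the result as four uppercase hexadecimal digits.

E2A1

Running sums (mod 255):
  after byte 0 (0xEF): sum1=239, sum2=239
  after byte 1 (0xD4): sum1=196, sum2=180
  after byte 2 (0x50): sum1=21, sum2=201
  after byte 3 (0x62): sum1=119, sum2=65
  after byte 4 (0x2A): sum1=161, sum2=226
Checksum = sum2·256 + sum1 = 226·256 + 161 = 58017 = 0xE2A1.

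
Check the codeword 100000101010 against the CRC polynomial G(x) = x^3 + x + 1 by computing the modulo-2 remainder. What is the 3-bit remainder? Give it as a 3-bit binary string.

Modulo-2 division of 100000101010 by 1011:
  pos 0: 1000 XOR 1011 = 0011
  pos 2: 1100 XOR 1011 = 0111
  pos 3: 1111 XOR 1011 = 0100
  pos 4: 1000 XOR 1011 = 0011
  pos 6: 1110 XOR 1011 = 0101
  pos 7: 1011 XOR 1011 = 0000
Remainder = 000 (zero — the frame passes the CRC check).

000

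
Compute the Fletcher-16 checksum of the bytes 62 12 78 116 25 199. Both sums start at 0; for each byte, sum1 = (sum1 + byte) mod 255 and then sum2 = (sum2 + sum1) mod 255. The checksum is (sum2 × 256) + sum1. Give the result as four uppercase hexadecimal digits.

42ED

Running sums (mod 255):
  after byte 0 (62): sum1=62, sum2=62
  after byte 1 (12): sum1=74, sum2=136
  after byte 2 (78): sum1=152, sum2=33
  after byte 3 (116): sum1=13, sum2=46
  after byte 4 (25): sum1=38, sum2=84
  after byte 5 (199): sum1=237, sum2=66
Checksum = sum2·256 + sum1 = 66·256 + 237 = 17133 = 0x42ED.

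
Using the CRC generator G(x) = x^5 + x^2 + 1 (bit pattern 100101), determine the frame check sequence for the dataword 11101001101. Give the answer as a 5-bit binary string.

Append 5 zeros: 1110100110100000. Divide by 100101 (XOR where the leading bit is 1):
  pos 0: 111010 XOR 100101 = 011111
  pos 1: 111110 XOR 100101 = 011011
  pos 2: 110111 XOR 100101 = 010010
  pos 3: 100101 XOR 100101 = 000000
  pos 10: 100000 XOR 100101 = 000101
Remainder (last 5 bits) = 00101. This is the CRC / FCS.

00101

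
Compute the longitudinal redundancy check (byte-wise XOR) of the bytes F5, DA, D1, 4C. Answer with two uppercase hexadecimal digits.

XOR the bytes together:
  start with 0xF5
  0xF5 ⊕ 0xDA = 0x2F
  0x2F ⊕ 0xD1 = 0xFE
  0xFE ⊕ 0x4C = 0xB2

B2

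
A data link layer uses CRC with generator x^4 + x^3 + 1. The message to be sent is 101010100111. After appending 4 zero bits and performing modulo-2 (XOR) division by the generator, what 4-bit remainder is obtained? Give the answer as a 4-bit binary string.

0010

Append 4 zeros: 1010101001110000. Divide by 11001 (XOR where the leading bit is 1):
  pos 0: 10101 XOR 11001 = 01100
  pos 1: 11000 XOR 11001 = 00001
  pos 5: 11001 XOR 11001 = 00000
  pos 10: 11000 XOR 11001 = 00001
Remainder (last 4 bits) = 0010. This is the CRC / FCS.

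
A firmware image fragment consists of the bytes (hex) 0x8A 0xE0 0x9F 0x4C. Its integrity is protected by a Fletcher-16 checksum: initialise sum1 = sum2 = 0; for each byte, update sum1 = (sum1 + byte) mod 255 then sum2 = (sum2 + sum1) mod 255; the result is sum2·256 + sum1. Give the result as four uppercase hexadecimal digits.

Running sums (mod 255):
  after byte 0 (0x8A): sum1=138, sum2=138
  after byte 1 (0xE0): sum1=107, sum2=245
  after byte 2 (0x9F): sum1=11, sum2=1
  after byte 3 (0x4C): sum1=87, sum2=88
Checksum = sum2·256 + sum1 = 88·256 + 87 = 22615 = 0x5857.

5857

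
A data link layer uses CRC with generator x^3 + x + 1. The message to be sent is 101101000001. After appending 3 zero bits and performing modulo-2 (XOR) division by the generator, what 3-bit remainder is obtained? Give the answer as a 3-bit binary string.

Append 3 zeros: 101101000001000. Divide by 1011 (XOR where the leading bit is 1):
  pos 0: 1011 XOR 1011 = 0000
  pos 5: 1000 XOR 1011 = 0011
  pos 7: 1100 XOR 1011 = 0111
  pos 8: 1111 XOR 1011 = 0100
  pos 9: 1000 XOR 1011 = 0011
  pos 11: 1100 XOR 1011 = 0111
Remainder (last 3 bits) = 111. This is the CRC / FCS.

111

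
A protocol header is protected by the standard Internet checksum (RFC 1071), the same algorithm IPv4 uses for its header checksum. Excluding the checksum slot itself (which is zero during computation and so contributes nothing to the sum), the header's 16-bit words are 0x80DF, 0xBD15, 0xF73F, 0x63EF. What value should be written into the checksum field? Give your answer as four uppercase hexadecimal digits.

66DB

One's-complement addition (fold any carry out of bit 15 back into bit 0):
  0x80DF + 0xBD15 = 0x13DF4 → wrap carry → 0x3DF5
  0x3DF5 + 0xF73F = 0x13534 → wrap carry → 0x3535
  0x3535 + 0x63EF = 0x09924
One's-complement sum = 0x9924.
Checksum = ~0x9924 & 0xFFFF = 0x66DB.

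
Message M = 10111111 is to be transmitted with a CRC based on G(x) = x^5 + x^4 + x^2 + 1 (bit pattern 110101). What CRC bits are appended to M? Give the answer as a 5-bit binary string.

Append 5 zeros: 1011111100000. Divide by 110101 (XOR where the leading bit is 1):
  pos 0: 101111 XOR 110101 = 011010
  pos 1: 110101 XOR 110101 = 000000
  pos 7: 100000 XOR 110101 = 010101
Remainder (last 5 bits) = 10101. This is the CRC / FCS.

10101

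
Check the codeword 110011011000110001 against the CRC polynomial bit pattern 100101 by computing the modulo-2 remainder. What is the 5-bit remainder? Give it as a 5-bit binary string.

00101

Modulo-2 division of 110011011000110001 by 100101:
  pos 0: 110011 XOR 100101 = 010110
  pos 1: 101100 XOR 100101 = 001001
  pos 3: 100111 XOR 100101 = 000010
  pos 7: 100001 XOR 100101 = 000100
  pos 10: 100100 XOR 100101 = 000001
Remainder = 00101 (nonzero — an error is detected).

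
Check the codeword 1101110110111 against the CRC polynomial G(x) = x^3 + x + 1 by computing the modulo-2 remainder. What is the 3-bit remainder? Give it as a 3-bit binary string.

000

Modulo-2 division of 1101110110111 by 1011:
  pos 0: 1101 XOR 1011 = 0110
  pos 1: 1101 XOR 1011 = 0110
  pos 2: 1101 XOR 1011 = 0110
  pos 3: 1100 XOR 1011 = 0111
  pos 4: 1111 XOR 1011 = 0100
  pos 5: 1001 XOR 1011 = 0010
  pos 7: 1001 XOR 1011 = 0010
  pos 9: 1011 XOR 1011 = 0000
Remainder = 000 (zero — the frame passes the CRC check).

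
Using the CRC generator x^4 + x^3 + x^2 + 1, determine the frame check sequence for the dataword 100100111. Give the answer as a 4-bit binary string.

0111

Append 4 zeros: 1001001110000. Divide by 11101 (XOR where the leading bit is 1):
  pos 0: 10010 XOR 11101 = 01111
  pos 1: 11110 XOR 11101 = 00011
  pos 4: 11111 XOR 11101 = 00010
  pos 7: 10000 XOR 11101 = 01101
  pos 8: 11010 XOR 11101 = 00111
Remainder (last 4 bits) = 0111. This is the CRC / FCS.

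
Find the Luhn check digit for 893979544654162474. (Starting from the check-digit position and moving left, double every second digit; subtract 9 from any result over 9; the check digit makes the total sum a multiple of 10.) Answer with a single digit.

3

Partial digits right→left: 4 7 4 2 6 1 4 5 6 4 4 5 9 7 9 3 9 8
Double every second digit counting from the check-digit position (so the 1st, 3rd, 5th, ... of the partial from the right).
  doubled (with −9 where >9): 8 8 3 8 3 8 9 9 9 → sum 65
  kept as-is: 7 2 1 5 4 5 7 3 8 → sum 42
Total = 65 + 42 = 107.
Check digit = (10 − (107 mod 10)) mod 10 = 3.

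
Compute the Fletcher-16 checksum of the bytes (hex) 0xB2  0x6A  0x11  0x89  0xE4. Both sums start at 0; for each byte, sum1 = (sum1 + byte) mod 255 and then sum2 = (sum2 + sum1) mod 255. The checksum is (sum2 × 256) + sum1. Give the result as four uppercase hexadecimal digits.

Running sums (mod 255):
  after byte 0 (0xB2): sum1=178, sum2=178
  after byte 1 (0x6A): sum1=29, sum2=207
  after byte 2 (0x11): sum1=46, sum2=253
  after byte 3 (0x89): sum1=183, sum2=181
  after byte 4 (0xE4): sum1=156, sum2=82
Checksum = sum2·256 + sum1 = 82·256 + 156 = 21148 = 0x529C.

529C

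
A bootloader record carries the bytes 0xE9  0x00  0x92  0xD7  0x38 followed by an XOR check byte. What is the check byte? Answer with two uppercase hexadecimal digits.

XOR the bytes together:
  start with 0xE9
  0xE9 ⊕ 0x00 = 0xE9
  0xE9 ⊕ 0x92 = 0x7B
  0x7B ⊕ 0xD7 = 0xAC
  0xAC ⊕ 0x38 = 0x94

94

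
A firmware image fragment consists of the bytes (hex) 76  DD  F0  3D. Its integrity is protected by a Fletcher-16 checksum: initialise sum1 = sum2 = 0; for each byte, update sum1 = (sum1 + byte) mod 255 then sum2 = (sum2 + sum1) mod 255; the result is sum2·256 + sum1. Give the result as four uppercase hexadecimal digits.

9282

Running sums (mod 255):
  after byte 0 (76): sum1=118, sum2=118
  after byte 1 (DD): sum1=84, sum2=202
  after byte 2 (F0): sum1=69, sum2=16
  after byte 3 (3D): sum1=130, sum2=146
Checksum = sum2·256 + sum1 = 146·256 + 130 = 37506 = 0x9282.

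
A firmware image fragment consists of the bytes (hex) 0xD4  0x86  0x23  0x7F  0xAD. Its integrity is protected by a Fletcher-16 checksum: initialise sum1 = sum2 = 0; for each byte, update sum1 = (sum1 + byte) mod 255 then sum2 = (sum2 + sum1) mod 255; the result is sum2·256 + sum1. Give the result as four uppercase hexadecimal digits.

Running sums (mod 255):
  after byte 0 (0xD4): sum1=212, sum2=212
  after byte 1 (0x86): sum1=91, sum2=48
  after byte 2 (0x23): sum1=126, sum2=174
  after byte 3 (0x7F): sum1=253, sum2=172
  after byte 4 (0xAD): sum1=171, sum2=88
Checksum = sum2·256 + sum1 = 88·256 + 171 = 22699 = 0x58AB.

58AB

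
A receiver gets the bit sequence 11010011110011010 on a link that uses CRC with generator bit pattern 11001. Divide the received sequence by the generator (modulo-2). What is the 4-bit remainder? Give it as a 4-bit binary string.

Modulo-2 division of 11010011110011010 by 11001:
  pos 0: 11010 XOR 11001 = 00011
  pos 3: 11011 XOR 11001 = 00010
  pos 6: 10110 XOR 11001 = 01111
  pos 7: 11110 XOR 11001 = 00111
  pos 9: 11111 XOR 11001 = 00110
  pos 11: 11001 XOR 11001 = 00000
Remainder = 0000 (zero — the frame passes the CRC check).

0000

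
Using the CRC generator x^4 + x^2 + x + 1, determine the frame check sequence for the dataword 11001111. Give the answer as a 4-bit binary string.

1100

Append 4 zeros: 110011110000. Divide by 10111 (XOR where the leading bit is 1):
  pos 0: 11001 XOR 10111 = 01110
  pos 1: 11101 XOR 10111 = 01010
  pos 2: 10101 XOR 10111 = 00010
  pos 5: 10100 XOR 10111 = 00011
Remainder (last 4 bits) = 1100. This is the CRC / FCS.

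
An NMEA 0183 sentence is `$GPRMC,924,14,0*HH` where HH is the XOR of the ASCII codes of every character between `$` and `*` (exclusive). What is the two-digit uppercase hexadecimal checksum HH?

XOR the ASCII codes of the payload characters:
  'G' = 0x47 → acc = 0x47
  'P' = 0x50 → acc = 0x17
  'R' = 0x52 → acc = 0x45
  'M' = 0x4D → acc = 0x08
  'C' = 0x43 → acc = 0x4B
  ',' = 0x2C → acc = 0x67
  '9' = 0x39 → acc = 0x5E
  '2' = 0x32 → acc = 0x6C
  '4' = 0x34 → acc = 0x58
  ',' = 0x2C → acc = 0x74
  '1' = 0x31 → acc = 0x45
  '4' = 0x34 → acc = 0x71
  ',' = 0x2C → acc = 0x5D
  '0' = 0x30 → acc = 0x6D
Checksum = 0x6D.

6D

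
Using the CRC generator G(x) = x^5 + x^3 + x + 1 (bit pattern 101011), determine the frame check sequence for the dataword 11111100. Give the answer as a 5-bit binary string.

Append 5 zeros: 1111110000000. Divide by 101011 (XOR where the leading bit is 1):
  pos 0: 111111 XOR 101011 = 010100
  pos 1: 101000 XOR 101011 = 000011
  pos 5: 110000 XOR 101011 = 011011
  pos 6: 110110 XOR 101011 = 011101
  pos 7: 111010 XOR 101011 = 010001
Remainder (last 5 bits) = 10001. This is the CRC / FCS.

10001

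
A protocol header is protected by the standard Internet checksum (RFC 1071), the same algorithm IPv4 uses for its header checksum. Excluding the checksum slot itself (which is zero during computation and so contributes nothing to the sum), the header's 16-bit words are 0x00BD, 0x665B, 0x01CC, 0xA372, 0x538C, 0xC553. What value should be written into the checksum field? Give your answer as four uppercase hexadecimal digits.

DAC8

One's-complement addition (fold any carry out of bit 15 back into bit 0):
  0x00BD + 0x665B = 0x06718
  0x6718 + 0x01CC = 0x068E4
  0x68E4 + 0xA372 = 0x10C56 → wrap carry → 0x0C57
  0x0C57 + 0x538C = 0x05FE3
  0x5FE3 + 0xC553 = 0x12536 → wrap carry → 0x2537
One's-complement sum = 0x2537.
Checksum = ~0x2537 & 0xFFFF = 0xDAC8.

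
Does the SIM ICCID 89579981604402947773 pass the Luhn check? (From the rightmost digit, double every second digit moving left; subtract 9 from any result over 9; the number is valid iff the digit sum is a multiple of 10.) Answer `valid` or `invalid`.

valid

From the right, keep odd positions and double even positions (subtract 9 from any doubled value over 9):
  doubled (positions 2,4,...): 5 5 9 0 8 3 7 9 1 7 → sum 54
  kept (positions 1,3,...): 3 7 4 2 4 0 1 9 7 9 → sum 46
Total = 100.
100 mod 10 = 0, so the number is valid.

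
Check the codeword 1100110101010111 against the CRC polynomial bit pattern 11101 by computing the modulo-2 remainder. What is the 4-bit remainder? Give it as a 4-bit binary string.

0000

Modulo-2 division of 1100110101010111 by 11101:
  pos 0: 11001 XOR 11101 = 00100
  pos 2: 10010 XOR 11101 = 01111
  pos 3: 11111 XOR 11101 = 00010
  pos 6: 10010 XOR 11101 = 01111
  pos 7: 11111 XOR 11101 = 00010
  pos 10: 10011 XOR 11101 = 01110
  pos 11: 11101 XOR 11101 = 00000
Remainder = 0000 (zero — the frame passes the CRC check).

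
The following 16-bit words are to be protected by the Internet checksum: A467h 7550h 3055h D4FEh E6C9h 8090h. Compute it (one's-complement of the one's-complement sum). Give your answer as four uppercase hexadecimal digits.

One's-complement addition (fold any carry out of bit 15 back into bit 0):
  0xA467 + 0x7550 = 0x119B7 → wrap carry → 0x19B8
  0x19B8 + 0x3055 = 0x04A0D
  0x4A0D + 0xD4FE = 0x11F0B → wrap carry → 0x1F0C
  0x1F0C + 0xE6C9 = 0x105D5 → wrap carry → 0x05D6
  0x05D6 + 0x8090 = 0x08666
One's-complement sum = 0x8666.
Checksum = ~0x8666 & 0xFFFF = 0x7999.

7999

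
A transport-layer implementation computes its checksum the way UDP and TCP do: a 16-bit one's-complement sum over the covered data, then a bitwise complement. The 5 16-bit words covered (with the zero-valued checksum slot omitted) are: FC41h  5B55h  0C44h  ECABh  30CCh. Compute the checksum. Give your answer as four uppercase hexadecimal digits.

7EAC

One's-complement addition (fold any carry out of bit 15 back into bit 0):
  0xFC41 + 0x5B55 = 0x15796 → wrap carry → 0x5797
  0x5797 + 0x0C44 = 0x063DB
  0x63DB + 0xECAB = 0x15086 → wrap carry → 0x5087
  0x5087 + 0x30CC = 0x08153
One's-complement sum = 0x8153.
Checksum = ~0x8153 & 0xFFFF = 0x7EAC.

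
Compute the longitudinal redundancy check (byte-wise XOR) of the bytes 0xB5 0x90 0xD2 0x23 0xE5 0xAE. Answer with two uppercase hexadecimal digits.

XOR the bytes together:
  start with 0xB5
  0xB5 ⊕ 0x90 = 0x25
  0x25 ⊕ 0xD2 = 0xF7
  0xF7 ⊕ 0x23 = 0xD4
  0xD4 ⊕ 0xE5 = 0x31
  0x31 ⊕ 0xAE = 0x9F

9F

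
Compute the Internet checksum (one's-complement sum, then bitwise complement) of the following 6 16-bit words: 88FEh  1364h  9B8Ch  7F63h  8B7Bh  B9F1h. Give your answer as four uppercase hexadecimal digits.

0340

One's-complement addition (fold any carry out of bit 15 back into bit 0):
  0x88FE + 0x1364 = 0x09C62
  0x9C62 + 0x9B8C = 0x137EE → wrap carry → 0x37EF
  0x37EF + 0x7F63 = 0x0B752
  0xB752 + 0x8B7B = 0x142CD → wrap carry → 0x42CE
  0x42CE + 0xB9F1 = 0x0FCBF
One's-complement sum = 0xFCBF.
Checksum = ~0xFCBF & 0xFFFF = 0x0340.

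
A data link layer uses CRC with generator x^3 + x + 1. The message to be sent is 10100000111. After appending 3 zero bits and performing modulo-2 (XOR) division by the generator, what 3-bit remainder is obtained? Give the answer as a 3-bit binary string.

001

Append 3 zeros: 10100000111000. Divide by 1011 (XOR where the leading bit is 1):
  pos 0: 1010 XOR 1011 = 0001
  pos 3: 1000 XOR 1011 = 0011
  pos 5: 1101 XOR 1011 = 0110
  pos 6: 1101 XOR 1011 = 0110
  pos 7: 1101 XOR 1011 = 0110
  pos 8: 1100 XOR 1011 = 0111
  pos 9: 1110 XOR 1011 = 0101
  pos 10: 1010 XOR 1011 = 0001
Remainder (last 3 bits) = 001. This is the CRC / FCS.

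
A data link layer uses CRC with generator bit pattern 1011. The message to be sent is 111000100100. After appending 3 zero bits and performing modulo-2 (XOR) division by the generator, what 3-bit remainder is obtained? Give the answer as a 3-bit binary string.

Append 3 zeros: 111000100100000. Divide by 1011 (XOR where the leading bit is 1):
  pos 0: 1110 XOR 1011 = 0101
  pos 1: 1010 XOR 1011 = 0001
  pos 4: 1010 XOR 1011 = 0001
  pos 7: 1010 XOR 1011 = 0001
  pos 10: 1000 XOR 1011 = 0011
Remainder (last 3 bits) = 110. This is the CRC / FCS.

110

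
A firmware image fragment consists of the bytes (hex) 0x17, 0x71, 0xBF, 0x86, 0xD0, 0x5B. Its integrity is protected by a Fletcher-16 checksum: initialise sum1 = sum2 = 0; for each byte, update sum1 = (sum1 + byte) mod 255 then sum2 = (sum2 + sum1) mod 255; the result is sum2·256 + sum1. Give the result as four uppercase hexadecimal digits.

Running sums (mod 255):
  after byte 0 (0x17): sum1=23, sum2=23
  after byte 1 (0x71): sum1=136, sum2=159
  after byte 2 (0xBF): sum1=72, sum2=231
  after byte 3 (0x86): sum1=206, sum2=182
  after byte 4 (0xD0): sum1=159, sum2=86
  after byte 5 (0x5B): sum1=250, sum2=81
Checksum = sum2·256 + sum1 = 81·256 + 250 = 20986 = 0x51FA.

51FA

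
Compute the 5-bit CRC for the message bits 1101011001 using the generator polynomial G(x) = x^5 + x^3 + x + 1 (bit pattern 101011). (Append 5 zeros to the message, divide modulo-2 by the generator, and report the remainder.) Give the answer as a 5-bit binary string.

Append 5 zeros: 110101100100000. Divide by 101011 (XOR where the leading bit is 1):
  pos 0: 110101 XOR 101011 = 011110
  pos 1: 111101 XOR 101011 = 010110
  pos 2: 101100 XOR 101011 = 000111
  pos 5: 111010 XOR 101011 = 010001
  pos 6: 100010 XOR 101011 = 001001
  pos 8: 100100 XOR 101011 = 001111
Remainder (last 5 bits) = 11110. This is the CRC / FCS.

11110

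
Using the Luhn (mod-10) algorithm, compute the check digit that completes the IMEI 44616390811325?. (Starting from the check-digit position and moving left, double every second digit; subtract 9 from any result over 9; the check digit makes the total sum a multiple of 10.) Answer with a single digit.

Partial digits right→left: 5 2 3 1 1 8 0 9 3 6 1 6 4 4
Double every second digit counting from the check-digit position (so the 1st, 3rd, 5th, ... of the partial from the right).
  doubled (with −9 where >9): 1 6 2 0 6 2 8 → sum 25
  kept as-is: 2 1 8 9 6 6 4 → sum 36
Total = 25 + 36 = 61.
Check digit = (10 − (61 mod 10)) mod 10 = 9.

9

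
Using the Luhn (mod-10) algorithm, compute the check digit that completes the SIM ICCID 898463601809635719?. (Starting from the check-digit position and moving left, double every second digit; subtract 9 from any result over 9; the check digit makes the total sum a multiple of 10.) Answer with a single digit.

0

Partial digits right→left: 9 1 7 5 3 6 9 0 8 1 0 6 3 6 4 8 9 8
Double every second digit counting from the check-digit position (so the 1st, 3rd, 5th, ... of the partial from the right).
  doubled (with −9 where >9): 9 5 6 9 7 0 6 8 9 → sum 59
  kept as-is: 1 5 6 0 1 6 6 8 8 → sum 41
Total = 59 + 41 = 100.
Check digit = (10 − (100 mod 10)) mod 10 = 0.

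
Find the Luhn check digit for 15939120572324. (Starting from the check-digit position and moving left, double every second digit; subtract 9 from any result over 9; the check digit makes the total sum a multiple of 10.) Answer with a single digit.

Partial digits right→left: 4 2 3 2 7 5 0 2 1 9 3 9 5 1
Double every second digit counting from the check-digit position (so the 1st, 3rd, 5th, ... of the partial from the right).
  doubled (with −9 where >9): 8 6 5 0 2 6 1 → sum 28
  kept as-is: 2 2 5 2 9 9 1 → sum 30
Total = 28 + 30 = 58.
Check digit = (10 − (58 mod 10)) mod 10 = 2.

2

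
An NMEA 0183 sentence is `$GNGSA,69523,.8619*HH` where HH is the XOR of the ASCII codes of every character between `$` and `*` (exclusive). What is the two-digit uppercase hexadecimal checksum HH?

4F

XOR the ASCII codes of the payload characters:
  'G' = 0x47 → acc = 0x47
  'N' = 0x4E → acc = 0x09
  'G' = 0x47 → acc = 0x4E
  'S' = 0x53 → acc = 0x1D
  'A' = 0x41 → acc = 0x5C
  ',' = 0x2C → acc = 0x70
  '6' = 0x36 → acc = 0x46
  '9' = 0x39 → acc = 0x7F
  '5' = 0x35 → acc = 0x4A
  '2' = 0x32 → acc = 0x78
  '3' = 0x33 → acc = 0x4B
  ',' = 0x2C → acc = 0x67
  '.' = 0x2E → acc = 0x49
  '8' = 0x38 → acc = 0x71
  '6' = 0x36 → acc = 0x47
  '1' = 0x31 → acc = 0x76
  '9' = 0x39 → acc = 0x4F
Checksum = 0x4F.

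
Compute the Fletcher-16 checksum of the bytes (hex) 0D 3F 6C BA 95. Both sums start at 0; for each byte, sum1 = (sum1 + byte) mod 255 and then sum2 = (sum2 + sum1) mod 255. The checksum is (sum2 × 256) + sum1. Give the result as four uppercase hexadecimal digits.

Running sums (mod 255):
  after byte 0 (0D): sum1=13, sum2=13
  after byte 1 (3F): sum1=76, sum2=89
  after byte 2 (6C): sum1=184, sum2=18
  after byte 3 (BA): sum1=115, sum2=133
  after byte 4 (95): sum1=9, sum2=142
Checksum = sum2·256 + sum1 = 142·256 + 9 = 36361 = 0x8E09.

8E09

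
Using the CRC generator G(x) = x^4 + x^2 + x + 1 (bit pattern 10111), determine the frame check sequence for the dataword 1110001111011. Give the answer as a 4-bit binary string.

0001

Append 4 zeros: 11100011110110000. Divide by 10111 (XOR where the leading bit is 1):
  pos 0: 11100 XOR 10111 = 01011
  pos 1: 10110 XOR 10111 = 00001
  pos 5: 11111 XOR 10111 = 01000
  pos 6: 10000 XOR 10111 = 00111
  pos 8: 11111 XOR 10111 = 01000
  pos 9: 10000 XOR 10111 = 00111
  pos 11: 11100 XOR 10111 = 01011
  pos 12: 10110 XOR 10111 = 00001
Remainder (last 4 bits) = 0001. This is the CRC / FCS.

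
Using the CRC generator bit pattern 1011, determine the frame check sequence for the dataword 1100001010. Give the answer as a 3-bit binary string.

010

Append 3 zeros: 1100001010000. Divide by 1011 (XOR where the leading bit is 1):
  pos 0: 1100 XOR 1011 = 0111
  pos 1: 1110 XOR 1011 = 0101
  pos 2: 1010 XOR 1011 = 0001
  pos 5: 1101 XOR 1011 = 0110
  pos 6: 1100 XOR 1011 = 0111
  pos 7: 1110 XOR 1011 = 0101
  pos 8: 1010 XOR 1011 = 0001
Remainder (last 3 bits) = 010. This is the CRC / FCS.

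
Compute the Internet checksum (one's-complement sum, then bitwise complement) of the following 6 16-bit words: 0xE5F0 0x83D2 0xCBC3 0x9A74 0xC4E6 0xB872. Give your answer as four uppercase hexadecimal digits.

One's-complement addition (fold any carry out of bit 15 back into bit 0):
  0xE5F0 + 0x83D2 = 0x169C2 → wrap carry → 0x69C3
  0x69C3 + 0xCBC3 = 0x13586 → wrap carry → 0x3587
  0x3587 + 0x9A74 = 0x0CFFB
  0xCFFB + 0xC4E6 = 0x194E1 → wrap carry → 0x94E2
  0x94E2 + 0xB872 = 0x14D54 → wrap carry → 0x4D55
One's-complement sum = 0x4D55.
Checksum = ~0x4D55 & 0xFFFF = 0xB2AA.

B2AA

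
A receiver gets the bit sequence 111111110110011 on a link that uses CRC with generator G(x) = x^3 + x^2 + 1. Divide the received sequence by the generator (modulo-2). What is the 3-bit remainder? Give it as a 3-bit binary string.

110

Modulo-2 division of 111111110110011 by 1101:
  pos 0: 1111 XOR 1101 = 0010
  pos 2: 1011 XOR 1101 = 0110
  pos 3: 1101 XOR 1101 = 0000
  pos 7: 1011 XOR 1101 = 0110
  pos 8: 1100 XOR 1101 = 0001
  pos 11: 1011 XOR 1101 = 0110
Remainder = 110 (nonzero — an error is detected).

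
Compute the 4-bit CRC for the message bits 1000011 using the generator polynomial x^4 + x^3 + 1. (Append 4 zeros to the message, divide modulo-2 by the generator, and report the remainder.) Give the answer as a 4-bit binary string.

Append 4 zeros: 10000110000. Divide by 11001 (XOR where the leading bit is 1):
  pos 0: 10000 XOR 11001 = 01001
  pos 1: 10011 XOR 11001 = 01010
  pos 2: 10101 XOR 11001 = 01100
  pos 3: 11000 XOR 11001 = 00001
Remainder (last 4 bits) = 1000. This is the CRC / FCS.

1000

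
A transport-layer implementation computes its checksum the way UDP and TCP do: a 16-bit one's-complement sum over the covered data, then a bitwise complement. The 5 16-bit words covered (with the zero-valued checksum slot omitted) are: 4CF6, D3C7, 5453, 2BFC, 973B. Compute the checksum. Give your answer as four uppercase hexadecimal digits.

One's-complement addition (fold any carry out of bit 15 back into bit 0):
  0x4CF6 + 0xD3C7 = 0x120BD → wrap carry → 0x20BE
  0x20BE + 0x5453 = 0x07511
  0x7511 + 0x2BFC = 0x0A10D
  0xA10D + 0x973B = 0x13848 → wrap carry → 0x3849
One's-complement sum = 0x3849.
Checksum = ~0x3849 & 0xFFFF = 0xC7B6.

C7B6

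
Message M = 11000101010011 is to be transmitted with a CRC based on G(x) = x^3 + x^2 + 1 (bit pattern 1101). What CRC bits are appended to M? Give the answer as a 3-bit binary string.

Append 3 zeros: 11000101010011000. Divide by 1101 (XOR where the leading bit is 1):
  pos 0: 1100 XOR 1101 = 0001
  pos 3: 1010 XOR 1101 = 0111
  pos 4: 1111 XOR 1101 = 0010
  pos 6: 1001 XOR 1101 = 0100
  pos 7: 1000 XOR 1101 = 0101
  pos 8: 1010 XOR 1101 = 0111
  pos 9: 1111 XOR 1101 = 0010
  pos 11: 1010 XOR 1101 = 0111
  pos 12: 1110 XOR 1101 = 0011
Remainder (last 3 bits) = 110. This is the CRC / FCS.

110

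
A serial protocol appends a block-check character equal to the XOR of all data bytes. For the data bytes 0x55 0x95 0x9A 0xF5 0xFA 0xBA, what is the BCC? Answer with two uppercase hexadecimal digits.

EF

XOR the bytes together:
  start with 0x55
  0x55 ⊕ 0x95 = 0xC0
  0xC0 ⊕ 0x9A = 0x5A
  0x5A ⊕ 0xF5 = 0xAF
  0xAF ⊕ 0xFA = 0x55
  0x55 ⊕ 0xBA = 0xEF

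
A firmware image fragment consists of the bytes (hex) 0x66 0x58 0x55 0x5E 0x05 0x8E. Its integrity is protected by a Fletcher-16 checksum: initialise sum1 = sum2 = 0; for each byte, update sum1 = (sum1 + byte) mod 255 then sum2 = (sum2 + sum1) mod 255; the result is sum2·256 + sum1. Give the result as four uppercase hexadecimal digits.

Running sums (mod 255):
  after byte 0 (0x66): sum1=102, sum2=102
  after byte 1 (0x58): sum1=190, sum2=37
  after byte 2 (0x55): sum1=20, sum2=57
  after byte 3 (0x5E): sum1=114, sum2=171
  after byte 4 (0x05): sum1=119, sum2=35
  after byte 5 (0x8E): sum1=6, sum2=41
Checksum = sum2·256 + sum1 = 41·256 + 6 = 10502 = 0x2906.

2906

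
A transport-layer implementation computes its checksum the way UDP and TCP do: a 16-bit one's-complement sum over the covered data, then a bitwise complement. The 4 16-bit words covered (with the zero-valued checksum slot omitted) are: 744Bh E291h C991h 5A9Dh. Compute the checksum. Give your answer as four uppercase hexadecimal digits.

One's-complement addition (fold any carry out of bit 15 back into bit 0):
  0x744B + 0xE291 = 0x156DC → wrap carry → 0x56DD
  0x56DD + 0xC991 = 0x1206E → wrap carry → 0x206F
  0x206F + 0x5A9D = 0x07B0C
One's-complement sum = 0x7B0C.
Checksum = ~0x7B0C & 0xFFFF = 0x84F3.

84F3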